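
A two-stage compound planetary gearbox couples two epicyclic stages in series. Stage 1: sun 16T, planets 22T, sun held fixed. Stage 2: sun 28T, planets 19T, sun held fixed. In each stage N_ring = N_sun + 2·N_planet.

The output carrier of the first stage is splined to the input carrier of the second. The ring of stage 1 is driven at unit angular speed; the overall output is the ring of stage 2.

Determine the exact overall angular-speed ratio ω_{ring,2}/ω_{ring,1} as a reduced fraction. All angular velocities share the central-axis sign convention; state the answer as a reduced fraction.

Stage 1: N_ring = 16 + 2·22 = 60
Stage 1: 16(ω_s−ω_c) = −60(ω_r−ω_c),  ω_s=0, ω_r=1
Stage 1: 16(0−ω_c) = −60(1−ω_c)  ⇒  76ω_c = 60  ⇒  ω_c = 15/19
  ⇒ ω_c¹/ω_r¹ = 15/19
Stage 2: N_ring = 28 + 2·19 = 66
Stage 2: 28(ω_s−ω_c) = −66(ω_r−ω_c),  ω_s=0, ω_c=1
Stage 2: ω_r = 1 − (28/66)(0−1) = 47/33
  ⇒ ω_r²/ω_c² = 47/33
Coupling ω_c² = ω_c¹ ⇒ overall = 15/19 × 47/33 = 235/209

235/209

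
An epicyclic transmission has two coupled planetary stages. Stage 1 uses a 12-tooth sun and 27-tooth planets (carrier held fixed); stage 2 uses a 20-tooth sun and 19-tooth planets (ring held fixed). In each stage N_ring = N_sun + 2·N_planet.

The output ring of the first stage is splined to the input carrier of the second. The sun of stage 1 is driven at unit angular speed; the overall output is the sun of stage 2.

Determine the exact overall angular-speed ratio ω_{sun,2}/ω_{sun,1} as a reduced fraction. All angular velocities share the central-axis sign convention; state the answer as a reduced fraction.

Stage 1: N_ring = 12 + 2·27 = 66
Stage 1: 12(ω_s−ω_c) = −66(ω_r−ω_c),  ω_c=0, ω_s=1
Stage 1: ω_r = 0 − (12/66)(1−0) = -2/11
  ⇒ ω_r¹/ω_s¹ = -2/11
Stage 2: N_ring = 20 + 2·19 = 58
Stage 2: 20(ω_s−ω_c) = −58(ω_r−ω_c),  ω_r=0, ω_c=1
Stage 2: ω_s = 1 − (58/20)(0−1) = 39/10
  ⇒ ω_s²/ω_c² = 39/10
Coupling ω_c² = ω_r¹ ⇒ overall = -2/11 × 39/10 = -39/55

-39/55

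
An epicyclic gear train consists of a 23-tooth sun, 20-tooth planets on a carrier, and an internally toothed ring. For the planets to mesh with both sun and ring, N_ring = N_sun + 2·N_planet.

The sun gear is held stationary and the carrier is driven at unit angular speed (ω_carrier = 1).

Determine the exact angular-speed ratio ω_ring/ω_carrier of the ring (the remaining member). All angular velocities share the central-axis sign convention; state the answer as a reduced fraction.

N_ring = 23 + 2·20 = 63
23(ω_s−ω_c) = −63(ω_r−ω_c),  ω_s=0, ω_c=1
ω_r = 1 − (23/63)(0−1) = 86/63
ω_r/ω_c = 86/63

86/63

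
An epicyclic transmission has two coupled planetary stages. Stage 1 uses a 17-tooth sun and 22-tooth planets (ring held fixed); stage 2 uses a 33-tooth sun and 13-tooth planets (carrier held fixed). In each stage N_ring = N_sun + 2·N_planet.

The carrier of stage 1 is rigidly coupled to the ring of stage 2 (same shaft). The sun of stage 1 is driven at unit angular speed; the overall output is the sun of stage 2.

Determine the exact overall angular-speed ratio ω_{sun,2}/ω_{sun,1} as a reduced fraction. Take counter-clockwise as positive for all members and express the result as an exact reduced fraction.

-1003/2574

Stage 1: N_ring = 17 + 2·22 = 61
Stage 1: 17(ω_s−ω_c) = −61(ω_r−ω_c),  ω_r=0, ω_s=1
Stage 1: 17(1−ω_c) = −61(0−ω_c)  ⇒  78ω_c = 17  ⇒  ω_c = 17/78
  ⇒ ω_c¹/ω_s¹ = 17/78
Stage 2: N_ring = 33 + 2·13 = 59
Stage 2: 33(ω_s−ω_c) = −59(ω_r−ω_c),  ω_c=0, ω_r=1
Stage 2: ω_s = 0 − (59/33)(1−0) = -59/33
  ⇒ ω_s²/ω_r² = -59/33
Coupling ω_r² = ω_c¹ ⇒ overall = 17/78 × -59/33 = -1003/2574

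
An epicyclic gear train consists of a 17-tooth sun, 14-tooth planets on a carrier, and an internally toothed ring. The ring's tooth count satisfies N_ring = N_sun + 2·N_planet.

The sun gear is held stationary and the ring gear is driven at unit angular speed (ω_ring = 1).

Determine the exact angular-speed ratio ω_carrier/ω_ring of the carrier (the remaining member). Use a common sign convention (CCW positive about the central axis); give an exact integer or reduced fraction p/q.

45/62

N_ring = 17 + 2·14 = 45
17(ω_s−ω_c) = −45(ω_r−ω_c),  ω_s=0, ω_r=1
17(0−ω_c) = −45(1−ω_c)  ⇒  62ω_c = 45  ⇒  ω_c = 45/62
ω_c/ω_r = 45/62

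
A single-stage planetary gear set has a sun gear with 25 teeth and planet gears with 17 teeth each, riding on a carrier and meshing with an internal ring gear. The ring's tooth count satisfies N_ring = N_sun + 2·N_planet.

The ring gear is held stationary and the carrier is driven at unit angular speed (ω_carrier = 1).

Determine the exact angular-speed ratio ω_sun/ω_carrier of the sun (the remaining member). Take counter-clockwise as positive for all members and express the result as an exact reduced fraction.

N_ring = 25 + 2·17 = 59
25(ω_s−ω_c) = −59(ω_r−ω_c),  ω_r=0, ω_c=1
ω_s = 1 − (59/25)(0−1) = 84/25
ω_s/ω_c = 84/25

84/25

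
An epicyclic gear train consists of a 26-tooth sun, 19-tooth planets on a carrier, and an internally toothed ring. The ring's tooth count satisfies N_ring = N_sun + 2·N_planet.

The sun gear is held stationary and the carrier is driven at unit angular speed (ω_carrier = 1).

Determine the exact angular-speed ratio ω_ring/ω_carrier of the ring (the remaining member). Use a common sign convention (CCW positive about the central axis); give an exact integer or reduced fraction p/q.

45/32

N_ring = 26 + 2·19 = 64
26(ω_s−ω_c) = −64(ω_r−ω_c),  ω_s=0, ω_c=1
ω_r = 1 − (26/64)(0−1) = 45/32
ω_r/ω_c = 45/32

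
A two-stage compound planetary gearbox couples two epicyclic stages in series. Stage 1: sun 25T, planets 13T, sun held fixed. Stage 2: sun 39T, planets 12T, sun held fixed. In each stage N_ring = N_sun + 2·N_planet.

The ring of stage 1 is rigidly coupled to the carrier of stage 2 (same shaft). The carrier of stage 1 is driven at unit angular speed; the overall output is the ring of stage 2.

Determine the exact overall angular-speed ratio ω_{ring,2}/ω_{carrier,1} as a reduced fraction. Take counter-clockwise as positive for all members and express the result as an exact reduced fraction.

152/63

Stage 1: N_ring = 25 + 2·13 = 51
Stage 1: 25(ω_s−ω_c) = −51(ω_r−ω_c),  ω_s=0, ω_c=1
Stage 1: ω_r = 1 − (25/51)(0−1) = 76/51
  ⇒ ω_r¹/ω_c¹ = 76/51
Stage 2: N_ring = 39 + 2·12 = 63
Stage 2: 39(ω_s−ω_c) = −63(ω_r−ω_c),  ω_s=0, ω_c=1
Stage 2: ω_r = 1 − (39/63)(0−1) = 34/21
  ⇒ ω_r²/ω_c² = 34/21
Coupling ω_c² = ω_r¹ ⇒ overall = 76/51 × 34/21 = 152/63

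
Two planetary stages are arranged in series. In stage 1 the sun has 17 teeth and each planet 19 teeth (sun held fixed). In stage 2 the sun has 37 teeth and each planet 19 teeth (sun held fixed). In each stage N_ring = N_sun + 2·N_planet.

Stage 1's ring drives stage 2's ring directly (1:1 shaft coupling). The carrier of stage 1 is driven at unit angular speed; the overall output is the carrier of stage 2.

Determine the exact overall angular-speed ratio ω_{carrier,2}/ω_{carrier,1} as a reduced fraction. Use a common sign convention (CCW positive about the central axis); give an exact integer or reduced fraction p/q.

135/154

Stage 1: N_ring = 17 + 2·19 = 55
Stage 1: 17(ω_s−ω_c) = −55(ω_r−ω_c),  ω_s=0, ω_c=1
Stage 1: ω_r = 1 − (17/55)(0−1) = 72/55
  ⇒ ω_r¹/ω_c¹ = 72/55
Stage 2: N_ring = 37 + 2·19 = 75
Stage 2: 37(ω_s−ω_c) = −75(ω_r−ω_c),  ω_s=0, ω_r=1
Stage 2: 37(0−ω_c) = −75(1−ω_c)  ⇒  112ω_c = 75  ⇒  ω_c = 75/112
  ⇒ ω_c²/ω_r² = 75/112
Coupling ω_r² = ω_r¹ ⇒ overall = 72/55 × 75/112 = 135/154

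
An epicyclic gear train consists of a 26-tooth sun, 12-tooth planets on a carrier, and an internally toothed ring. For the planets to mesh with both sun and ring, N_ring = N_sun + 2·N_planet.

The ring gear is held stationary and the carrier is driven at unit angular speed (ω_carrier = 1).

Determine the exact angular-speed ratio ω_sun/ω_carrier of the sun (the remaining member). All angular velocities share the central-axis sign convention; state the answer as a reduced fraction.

N_ring = 26 + 2·12 = 50
26(ω_s−ω_c) = −50(ω_r−ω_c),  ω_r=0, ω_c=1
ω_s = 1 − (50/26)(0−1) = 38/13
ω_s/ω_c = 38/13

38/13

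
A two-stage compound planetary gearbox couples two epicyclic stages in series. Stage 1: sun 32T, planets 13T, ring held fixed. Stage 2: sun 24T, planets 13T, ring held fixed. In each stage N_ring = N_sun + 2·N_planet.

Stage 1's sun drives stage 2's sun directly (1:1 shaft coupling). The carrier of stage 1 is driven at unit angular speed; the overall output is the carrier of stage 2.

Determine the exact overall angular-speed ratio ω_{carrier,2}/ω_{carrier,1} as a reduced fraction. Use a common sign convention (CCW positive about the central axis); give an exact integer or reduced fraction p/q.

135/148

Stage 1: N_ring = 32 + 2·13 = 58
Stage 1: 32(ω_s−ω_c) = −58(ω_r−ω_c),  ω_r=0, ω_c=1
Stage 1: ω_s = 1 − (58/32)(0−1) = 45/16
  ⇒ ω_s¹/ω_c¹ = 45/16
Stage 2: N_ring = 24 + 2·13 = 50
Stage 2: 24(ω_s−ω_c) = −50(ω_r−ω_c),  ω_r=0, ω_s=1
Stage 2: 24(1−ω_c) = −50(0−ω_c)  ⇒  74ω_c = 24  ⇒  ω_c = 12/37
  ⇒ ω_c²/ω_s² = 12/37
Coupling ω_s² = ω_s¹ ⇒ overall = 45/16 × 12/37 = 135/148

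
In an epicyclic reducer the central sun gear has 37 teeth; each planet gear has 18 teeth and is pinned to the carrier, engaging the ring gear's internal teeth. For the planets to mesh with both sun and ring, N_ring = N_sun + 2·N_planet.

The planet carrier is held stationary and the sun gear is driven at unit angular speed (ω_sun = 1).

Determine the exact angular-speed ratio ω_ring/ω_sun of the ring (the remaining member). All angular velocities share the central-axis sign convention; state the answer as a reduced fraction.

N_ring = 37 + 2·18 = 73
37(ω_s−ω_c) = −73(ω_r−ω_c),  ω_c=0, ω_s=1
ω_r = 0 − (37/73)(1−0) = -37/73
ω_r/ω_s = -37/73

-37/73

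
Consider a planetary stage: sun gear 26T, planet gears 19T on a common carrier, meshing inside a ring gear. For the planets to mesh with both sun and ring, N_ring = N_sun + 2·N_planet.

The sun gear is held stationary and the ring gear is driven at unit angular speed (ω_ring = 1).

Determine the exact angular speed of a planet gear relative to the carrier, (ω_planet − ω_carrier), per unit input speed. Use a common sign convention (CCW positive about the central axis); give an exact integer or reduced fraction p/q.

832/855

N_ring = 26 + 2·19 = 64
26(ω_s−ω_c) = −64(ω_r−ω_c),  ω_s=0, ω_r=1
26(0−ω_c) = −64(1−ω_c)  ⇒  90ω_c = 64  ⇒  ω_c = 32/45
sun–planet: 26·(0−32/45) = −19·(ω_p−ω_c)  ⇒  ω_p−ω_c = −(26/19)·(-32/45) = 832/855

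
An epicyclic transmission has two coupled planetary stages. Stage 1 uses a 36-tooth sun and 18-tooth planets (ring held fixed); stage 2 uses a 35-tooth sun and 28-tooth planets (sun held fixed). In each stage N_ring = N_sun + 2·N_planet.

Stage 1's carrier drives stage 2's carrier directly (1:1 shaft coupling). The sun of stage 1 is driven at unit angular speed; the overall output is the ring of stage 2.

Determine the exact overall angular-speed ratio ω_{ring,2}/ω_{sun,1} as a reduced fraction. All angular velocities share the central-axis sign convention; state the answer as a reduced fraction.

Stage 1: N_ring = 36 + 2·18 = 72
Stage 1: 36(ω_s−ω_c) = −72(ω_r−ω_c),  ω_r=0, ω_s=1
Stage 1: 36(1−ω_c) = −72(0−ω_c)  ⇒  108ω_c = 36  ⇒  ω_c = 1/3
  ⇒ ω_c¹/ω_s¹ = 1/3
Stage 2: N_ring = 35 + 2·28 = 91
Stage 2: 35(ω_s−ω_c) = −91(ω_r−ω_c),  ω_s=0, ω_c=1
Stage 2: ω_r = 1 − (35/91)(0−1) = 18/13
  ⇒ ω_r²/ω_c² = 18/13
Coupling ω_c² = ω_c¹ ⇒ overall = 1/3 × 18/13 = 6/13

6/13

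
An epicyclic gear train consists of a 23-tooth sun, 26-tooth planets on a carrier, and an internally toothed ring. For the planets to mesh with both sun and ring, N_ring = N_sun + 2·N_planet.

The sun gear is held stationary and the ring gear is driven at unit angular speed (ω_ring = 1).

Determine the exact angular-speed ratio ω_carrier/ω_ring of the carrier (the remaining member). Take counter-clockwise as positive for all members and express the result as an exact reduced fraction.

75/98

N_ring = 23 + 2·26 = 75
23(ω_s−ω_c) = −75(ω_r−ω_c),  ω_s=0, ω_r=1
23(0−ω_c) = −75(1−ω_c)  ⇒  98ω_c = 75  ⇒  ω_c = 75/98
ω_c/ω_r = 75/98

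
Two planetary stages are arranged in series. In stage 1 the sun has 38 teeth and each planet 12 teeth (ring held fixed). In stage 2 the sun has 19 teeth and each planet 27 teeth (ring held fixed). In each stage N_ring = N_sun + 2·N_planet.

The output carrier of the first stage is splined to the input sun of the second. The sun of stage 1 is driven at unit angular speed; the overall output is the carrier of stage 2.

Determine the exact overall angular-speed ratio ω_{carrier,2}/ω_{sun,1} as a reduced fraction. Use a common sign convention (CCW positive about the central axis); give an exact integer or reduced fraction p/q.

361/4600

Stage 1: N_ring = 38 + 2·12 = 62
Stage 1: 38(ω_s−ω_c) = −62(ω_r−ω_c),  ω_r=0, ω_s=1
Stage 1: 38(1−ω_c) = −62(0−ω_c)  ⇒  100ω_c = 38  ⇒  ω_c = 19/50
  ⇒ ω_c¹/ω_s¹ = 19/50
Stage 2: N_ring = 19 + 2·27 = 73
Stage 2: 19(ω_s−ω_c) = −73(ω_r−ω_c),  ω_r=0, ω_s=1
Stage 2: 19(1−ω_c) = −73(0−ω_c)  ⇒  92ω_c = 19  ⇒  ω_c = 19/92
  ⇒ ω_c²/ω_s² = 19/92
Coupling ω_s² = ω_c¹ ⇒ overall = 19/50 × 19/92 = 361/4600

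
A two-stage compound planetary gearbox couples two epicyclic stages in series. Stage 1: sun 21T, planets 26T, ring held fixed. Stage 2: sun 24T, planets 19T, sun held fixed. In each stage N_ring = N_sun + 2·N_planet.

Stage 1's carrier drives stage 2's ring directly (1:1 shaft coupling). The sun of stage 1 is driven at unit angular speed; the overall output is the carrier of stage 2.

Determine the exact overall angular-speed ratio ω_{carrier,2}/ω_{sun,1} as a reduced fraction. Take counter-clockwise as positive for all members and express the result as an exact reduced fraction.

651/4042

Stage 1: N_ring = 21 + 2·26 = 73
Stage 1: 21(ω_s−ω_c) = −73(ω_r−ω_c),  ω_r=0, ω_s=1
Stage 1: 21(1−ω_c) = −73(0−ω_c)  ⇒  94ω_c = 21  ⇒  ω_c = 21/94
  ⇒ ω_c¹/ω_s¹ = 21/94
Stage 2: N_ring = 24 + 2·19 = 62
Stage 2: 24(ω_s−ω_c) = −62(ω_r−ω_c),  ω_s=0, ω_r=1
Stage 2: 24(0−ω_c) = −62(1−ω_c)  ⇒  86ω_c = 62  ⇒  ω_c = 31/43
  ⇒ ω_c²/ω_r² = 31/43
Coupling ω_r² = ω_c¹ ⇒ overall = 21/94 × 31/43 = 651/4042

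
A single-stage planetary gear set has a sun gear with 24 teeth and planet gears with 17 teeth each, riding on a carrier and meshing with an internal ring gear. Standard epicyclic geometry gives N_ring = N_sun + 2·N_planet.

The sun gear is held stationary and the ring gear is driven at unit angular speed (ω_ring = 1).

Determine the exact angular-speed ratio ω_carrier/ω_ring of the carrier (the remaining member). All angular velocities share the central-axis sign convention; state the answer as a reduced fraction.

N_ring = 24 + 2·17 = 58
24(ω_s−ω_c) = −58(ω_r−ω_c),  ω_s=0, ω_r=1
24(0−ω_c) = −58(1−ω_c)  ⇒  82ω_c = 58  ⇒  ω_c = 29/41
ω_c/ω_r = 29/41

29/41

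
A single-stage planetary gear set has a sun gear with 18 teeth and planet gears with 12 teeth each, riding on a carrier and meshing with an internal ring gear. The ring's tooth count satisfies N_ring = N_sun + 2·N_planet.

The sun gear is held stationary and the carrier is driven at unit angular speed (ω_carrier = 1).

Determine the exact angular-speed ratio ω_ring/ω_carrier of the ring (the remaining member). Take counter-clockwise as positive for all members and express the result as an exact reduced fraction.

N_ring = 18 + 2·12 = 42
18(ω_s−ω_c) = −42(ω_r−ω_c),  ω_s=0, ω_c=1
ω_r = 1 − (18/42)(0−1) = 10/7
ω_r/ω_c = 10/7

10/7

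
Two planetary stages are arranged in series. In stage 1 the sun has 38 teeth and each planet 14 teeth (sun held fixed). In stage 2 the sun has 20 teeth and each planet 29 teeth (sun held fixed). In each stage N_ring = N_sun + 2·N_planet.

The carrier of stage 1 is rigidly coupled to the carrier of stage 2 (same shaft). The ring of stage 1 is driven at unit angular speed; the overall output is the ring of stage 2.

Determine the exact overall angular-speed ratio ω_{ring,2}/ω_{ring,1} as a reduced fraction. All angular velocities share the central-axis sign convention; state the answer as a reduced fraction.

Stage 1: N_ring = 38 + 2·14 = 66
Stage 1: 38(ω_s−ω_c) = −66(ω_r−ω_c),  ω_s=0, ω_r=1
Stage 1: 38(0−ω_c) = −66(1−ω_c)  ⇒  104ω_c = 66  ⇒  ω_c = 33/52
  ⇒ ω_c¹/ω_r¹ = 33/52
Stage 2: N_ring = 20 + 2·29 = 78
Stage 2: 20(ω_s−ω_c) = −78(ω_r−ω_c),  ω_s=0, ω_c=1
Stage 2: ω_r = 1 − (20/78)(0−1) = 49/39
  ⇒ ω_r²/ω_c² = 49/39
Coupling ω_c² = ω_c¹ ⇒ overall = 33/52 × 49/39 = 539/676

539/676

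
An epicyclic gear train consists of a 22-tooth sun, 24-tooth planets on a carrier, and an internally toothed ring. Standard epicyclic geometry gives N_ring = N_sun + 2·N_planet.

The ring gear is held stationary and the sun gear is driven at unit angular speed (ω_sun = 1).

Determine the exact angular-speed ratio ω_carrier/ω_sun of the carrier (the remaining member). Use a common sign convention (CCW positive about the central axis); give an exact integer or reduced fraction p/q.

N_ring = 22 + 2·24 = 70
22(ω_s−ω_c) = −70(ω_r−ω_c),  ω_r=0, ω_s=1
22(1−ω_c) = −70(0−ω_c)  ⇒  92ω_c = 22  ⇒  ω_c = 11/46
ω_c/ω_s = 11/46

11/46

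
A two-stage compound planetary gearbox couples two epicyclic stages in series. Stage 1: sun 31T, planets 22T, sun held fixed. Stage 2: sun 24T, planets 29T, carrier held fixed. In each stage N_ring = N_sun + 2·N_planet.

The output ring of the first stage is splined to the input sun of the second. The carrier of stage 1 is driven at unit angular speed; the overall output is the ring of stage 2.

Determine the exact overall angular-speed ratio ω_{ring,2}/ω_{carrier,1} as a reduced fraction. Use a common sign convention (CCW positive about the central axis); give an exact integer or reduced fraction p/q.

Stage 1: N_ring = 31 + 2·22 = 75
Stage 1: 31(ω_s−ω_c) = −75(ω_r−ω_c),  ω_s=0, ω_c=1
Stage 1: ω_r = 1 − (31/75)(0−1) = 106/75
  ⇒ ω_r¹/ω_c¹ = 106/75
Stage 2: N_ring = 24 + 2·29 = 82
Stage 2: 24(ω_s−ω_c) = −82(ω_r−ω_c),  ω_c=0, ω_s=1
Stage 2: ω_r = 0 − (24/82)(1−0) = -12/41
  ⇒ ω_r²/ω_s² = -12/41
Coupling ω_s² = ω_r¹ ⇒ overall = 106/75 × -12/41 = -424/1025

-424/1025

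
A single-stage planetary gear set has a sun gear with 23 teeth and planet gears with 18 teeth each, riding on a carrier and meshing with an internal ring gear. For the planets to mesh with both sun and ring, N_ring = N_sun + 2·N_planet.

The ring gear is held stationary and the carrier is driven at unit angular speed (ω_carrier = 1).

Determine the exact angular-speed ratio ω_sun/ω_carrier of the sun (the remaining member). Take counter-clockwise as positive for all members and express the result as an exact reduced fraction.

N_ring = 23 + 2·18 = 59
23(ω_s−ω_c) = −59(ω_r−ω_c),  ω_r=0, ω_c=1
ω_s = 1 − (59/23)(0−1) = 82/23
ω_s/ω_c = 82/23

82/23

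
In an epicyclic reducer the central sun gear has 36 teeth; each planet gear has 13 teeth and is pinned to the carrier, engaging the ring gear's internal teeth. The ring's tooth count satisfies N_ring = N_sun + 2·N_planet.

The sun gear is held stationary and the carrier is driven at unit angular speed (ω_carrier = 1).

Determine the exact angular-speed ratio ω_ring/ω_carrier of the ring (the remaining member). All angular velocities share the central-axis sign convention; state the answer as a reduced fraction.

N_ring = 36 + 2·13 = 62
36(ω_s−ω_c) = −62(ω_r−ω_c),  ω_s=0, ω_c=1
ω_r = 1 − (36/62)(0−1) = 49/31
ω_r/ω_c = 49/31

49/31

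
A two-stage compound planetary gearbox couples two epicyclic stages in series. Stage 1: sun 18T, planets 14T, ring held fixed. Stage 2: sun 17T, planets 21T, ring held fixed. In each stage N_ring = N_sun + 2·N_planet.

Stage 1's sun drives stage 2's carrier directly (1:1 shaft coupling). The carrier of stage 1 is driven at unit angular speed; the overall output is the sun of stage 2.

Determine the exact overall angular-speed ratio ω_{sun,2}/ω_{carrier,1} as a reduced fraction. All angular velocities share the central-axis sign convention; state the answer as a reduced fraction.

2432/153

Stage 1: N_ring = 18 + 2·14 = 46
Stage 1: 18(ω_s−ω_c) = −46(ω_r−ω_c),  ω_r=0, ω_c=1
Stage 1: ω_s = 1 − (46/18)(0−1) = 32/9
  ⇒ ω_s¹/ω_c¹ = 32/9
Stage 2: N_ring = 17 + 2·21 = 59
Stage 2: 17(ω_s−ω_c) = −59(ω_r−ω_c),  ω_r=0, ω_c=1
Stage 2: ω_s = 1 − (59/17)(0−1) = 76/17
  ⇒ ω_s²/ω_c² = 76/17
Coupling ω_c² = ω_s¹ ⇒ overall = 32/9 × 76/17 = 2432/153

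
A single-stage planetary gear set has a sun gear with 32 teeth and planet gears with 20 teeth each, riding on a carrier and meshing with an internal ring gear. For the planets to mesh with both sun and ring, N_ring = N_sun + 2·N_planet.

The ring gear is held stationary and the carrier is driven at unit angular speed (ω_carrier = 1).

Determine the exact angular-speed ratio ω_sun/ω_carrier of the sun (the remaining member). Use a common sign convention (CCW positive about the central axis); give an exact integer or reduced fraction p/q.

13/4

N_ring = 32 + 2·20 = 72
32(ω_s−ω_c) = −72(ω_r−ω_c),  ω_r=0, ω_c=1
ω_s = 1 − (72/32)(0−1) = 13/4
ω_s/ω_c = 13/4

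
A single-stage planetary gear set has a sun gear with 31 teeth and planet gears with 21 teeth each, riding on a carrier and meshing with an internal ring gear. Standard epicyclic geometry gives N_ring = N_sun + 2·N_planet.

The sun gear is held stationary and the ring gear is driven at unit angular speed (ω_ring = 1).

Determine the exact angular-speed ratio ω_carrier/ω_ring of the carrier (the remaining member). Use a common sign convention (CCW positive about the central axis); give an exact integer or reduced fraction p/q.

73/104

N_ring = 31 + 2·21 = 73
31(ω_s−ω_c) = −73(ω_r−ω_c),  ω_s=0, ω_r=1
31(0−ω_c) = −73(1−ω_c)  ⇒  104ω_c = 73  ⇒  ω_c = 73/104
ω_c/ω_r = 73/104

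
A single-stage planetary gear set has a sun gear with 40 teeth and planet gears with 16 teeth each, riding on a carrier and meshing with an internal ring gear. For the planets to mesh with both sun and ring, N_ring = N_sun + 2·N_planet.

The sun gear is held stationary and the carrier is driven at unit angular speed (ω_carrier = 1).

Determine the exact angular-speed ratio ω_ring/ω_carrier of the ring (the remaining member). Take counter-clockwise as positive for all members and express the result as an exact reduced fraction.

N_ring = 40 + 2·16 = 72
40(ω_s−ω_c) = −72(ω_r−ω_c),  ω_s=0, ω_c=1
ω_r = 1 − (40/72)(0−1) = 14/9
ω_r/ω_c = 14/9

14/9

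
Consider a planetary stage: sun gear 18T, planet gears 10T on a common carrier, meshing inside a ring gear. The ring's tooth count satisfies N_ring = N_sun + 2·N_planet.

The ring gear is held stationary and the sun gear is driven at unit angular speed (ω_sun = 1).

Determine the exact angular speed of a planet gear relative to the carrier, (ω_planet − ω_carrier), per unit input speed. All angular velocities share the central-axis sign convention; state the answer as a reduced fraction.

N_ring = 18 + 2·10 = 38
18(ω_s−ω_c) = −38(ω_r−ω_c),  ω_r=0, ω_s=1
18(1−ω_c) = −38(0−ω_c)  ⇒  56ω_c = 18  ⇒  ω_c = 9/28
sun–planet: 18·(1−9/28) = −10·(ω_p−ω_c)  ⇒  ω_p−ω_c = −(18/10)·(19/28) = -171/140

-171/140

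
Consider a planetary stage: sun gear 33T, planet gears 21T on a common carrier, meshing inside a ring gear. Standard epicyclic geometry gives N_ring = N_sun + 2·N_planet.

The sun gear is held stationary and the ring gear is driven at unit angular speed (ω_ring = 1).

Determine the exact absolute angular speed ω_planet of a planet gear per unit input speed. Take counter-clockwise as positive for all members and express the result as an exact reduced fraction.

N_ring = 33 + 2·21 = 75
33(ω_s−ω_c) = −75(ω_r−ω_c),  ω_s=0, ω_r=1
33(0−ω_c) = −75(1−ω_c)  ⇒  108ω_c = 75  ⇒  ω_c = 25/36
sun–planet: 33·(0−25/36) = −21·(ω_p−ω_c)  ⇒  ω_p−ω_c = −(33/21)·(-25/36) = 275/252
ω_p = 25/36 + 275/252 = 25/14

25/14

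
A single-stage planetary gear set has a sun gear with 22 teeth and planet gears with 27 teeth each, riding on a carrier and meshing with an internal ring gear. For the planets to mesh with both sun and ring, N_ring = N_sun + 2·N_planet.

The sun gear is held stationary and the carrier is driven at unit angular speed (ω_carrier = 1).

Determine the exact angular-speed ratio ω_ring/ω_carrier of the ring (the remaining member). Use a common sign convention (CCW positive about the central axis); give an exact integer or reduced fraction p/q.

N_ring = 22 + 2·27 = 76
22(ω_s−ω_c) = −76(ω_r−ω_c),  ω_s=0, ω_c=1
ω_r = 1 − (22/76)(0−1) = 49/38
ω_r/ω_c = 49/38

49/38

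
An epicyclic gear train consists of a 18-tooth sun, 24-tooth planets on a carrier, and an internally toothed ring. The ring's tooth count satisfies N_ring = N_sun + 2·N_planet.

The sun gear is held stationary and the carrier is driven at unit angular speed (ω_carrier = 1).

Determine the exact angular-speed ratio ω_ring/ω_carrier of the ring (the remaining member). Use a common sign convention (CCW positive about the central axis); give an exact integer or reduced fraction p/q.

N_ring = 18 + 2·24 = 66
18(ω_s−ω_c) = −66(ω_r−ω_c),  ω_s=0, ω_c=1
ω_r = 1 − (18/66)(0−1) = 14/11
ω_r/ω_c = 14/11

14/11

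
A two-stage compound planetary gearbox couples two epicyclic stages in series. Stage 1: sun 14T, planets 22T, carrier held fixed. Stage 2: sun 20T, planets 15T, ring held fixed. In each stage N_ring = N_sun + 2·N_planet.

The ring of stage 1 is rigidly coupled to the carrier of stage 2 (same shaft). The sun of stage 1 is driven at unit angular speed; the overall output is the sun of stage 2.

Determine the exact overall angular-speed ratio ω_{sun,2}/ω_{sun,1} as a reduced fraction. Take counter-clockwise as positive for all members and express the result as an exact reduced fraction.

Stage 1: N_ring = 14 + 2·22 = 58
Stage 1: 14(ω_s−ω_c) = −58(ω_r−ω_c),  ω_c=0, ω_s=1
Stage 1: ω_r = 0 − (14/58)(1−0) = -7/29
  ⇒ ω_r¹/ω_s¹ = -7/29
Stage 2: N_ring = 20 + 2·15 = 50
Stage 2: 20(ω_s−ω_c) = −50(ω_r−ω_c),  ω_r=0, ω_c=1
Stage 2: ω_s = 1 − (50/20)(0−1) = 7/2
  ⇒ ω_s²/ω_c² = 7/2
Coupling ω_c² = ω_r¹ ⇒ overall = -7/29 × 7/2 = -49/58

-49/58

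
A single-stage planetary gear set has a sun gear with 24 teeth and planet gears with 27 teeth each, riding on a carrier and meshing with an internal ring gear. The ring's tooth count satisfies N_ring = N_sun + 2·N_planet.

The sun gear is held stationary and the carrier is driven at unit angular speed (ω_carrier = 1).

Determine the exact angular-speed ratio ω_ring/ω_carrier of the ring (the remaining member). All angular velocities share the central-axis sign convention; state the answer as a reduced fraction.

17/13

N_ring = 24 + 2·27 = 78
24(ω_s−ω_c) = −78(ω_r−ω_c),  ω_s=0, ω_c=1
ω_r = 1 − (24/78)(0−1) = 17/13
ω_r/ω_c = 17/13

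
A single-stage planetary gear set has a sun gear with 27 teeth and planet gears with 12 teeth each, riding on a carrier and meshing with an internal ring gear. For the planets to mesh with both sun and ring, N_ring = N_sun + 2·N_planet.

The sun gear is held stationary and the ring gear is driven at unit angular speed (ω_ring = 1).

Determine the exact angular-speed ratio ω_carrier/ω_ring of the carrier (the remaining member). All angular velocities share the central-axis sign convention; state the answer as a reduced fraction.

N_ring = 27 + 2·12 = 51
27(ω_s−ω_c) = −51(ω_r−ω_c),  ω_s=0, ω_r=1
27(0−ω_c) = −51(1−ω_c)  ⇒  78ω_c = 51  ⇒  ω_c = 17/26
ω_c/ω_r = 17/26

17/26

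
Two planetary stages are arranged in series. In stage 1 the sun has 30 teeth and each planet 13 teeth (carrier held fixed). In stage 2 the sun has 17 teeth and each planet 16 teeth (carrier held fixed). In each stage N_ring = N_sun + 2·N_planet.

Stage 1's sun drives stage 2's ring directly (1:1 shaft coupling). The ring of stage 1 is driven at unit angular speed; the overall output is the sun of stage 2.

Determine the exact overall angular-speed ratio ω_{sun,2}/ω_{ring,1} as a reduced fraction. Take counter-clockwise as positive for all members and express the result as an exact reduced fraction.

Stage 1: N_ring = 30 + 2·13 = 56
Stage 1: 30(ω_s−ω_c) = −56(ω_r−ω_c),  ω_c=0, ω_r=1
Stage 1: ω_s = 0 − (56/30)(1−0) = -28/15
  ⇒ ω_s¹/ω_r¹ = -28/15
Stage 2: N_ring = 17 + 2·16 = 49
Stage 2: 17(ω_s−ω_c) = −49(ω_r−ω_c),  ω_c=0, ω_r=1
Stage 2: ω_s = 0 − (49/17)(1−0) = -49/17
  ⇒ ω_s²/ω_r² = -49/17
Coupling ω_r² = ω_s¹ ⇒ overall = -28/15 × -49/17 = 1372/255

1372/255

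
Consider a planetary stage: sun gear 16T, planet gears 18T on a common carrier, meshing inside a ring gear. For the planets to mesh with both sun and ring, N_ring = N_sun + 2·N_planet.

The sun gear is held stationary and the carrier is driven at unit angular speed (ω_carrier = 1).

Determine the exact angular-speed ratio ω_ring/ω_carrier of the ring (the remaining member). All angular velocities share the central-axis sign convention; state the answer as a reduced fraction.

N_ring = 16 + 2·18 = 52
16(ω_s−ω_c) = −52(ω_r−ω_c),  ω_s=0, ω_c=1
ω_r = 1 − (16/52)(0−1) = 17/13
ω_r/ω_c = 17/13

17/13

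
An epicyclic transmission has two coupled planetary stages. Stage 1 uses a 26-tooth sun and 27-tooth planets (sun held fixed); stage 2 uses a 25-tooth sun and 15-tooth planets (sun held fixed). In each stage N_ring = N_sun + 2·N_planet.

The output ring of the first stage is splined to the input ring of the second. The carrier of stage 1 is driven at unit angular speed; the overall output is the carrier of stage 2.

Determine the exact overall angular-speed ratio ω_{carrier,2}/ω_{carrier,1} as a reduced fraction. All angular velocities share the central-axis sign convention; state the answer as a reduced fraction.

Stage 1: N_ring = 26 + 2·27 = 80
Stage 1: 26(ω_s−ω_c) = −80(ω_r−ω_c),  ω_s=0, ω_c=1
Stage 1: ω_r = 1 − (26/80)(0−1) = 53/40
  ⇒ ω_r¹/ω_c¹ = 53/40
Stage 2: N_ring = 25 + 2·15 = 55
Stage 2: 25(ω_s−ω_c) = −55(ω_r−ω_c),  ω_s=0, ω_r=1
Stage 2: 25(0−ω_c) = −55(1−ω_c)  ⇒  80ω_c = 55  ⇒  ω_c = 11/16
  ⇒ ω_c²/ω_r² = 11/16
Coupling ω_r² = ω_r¹ ⇒ overall = 53/40 × 11/16 = 583/640

583/640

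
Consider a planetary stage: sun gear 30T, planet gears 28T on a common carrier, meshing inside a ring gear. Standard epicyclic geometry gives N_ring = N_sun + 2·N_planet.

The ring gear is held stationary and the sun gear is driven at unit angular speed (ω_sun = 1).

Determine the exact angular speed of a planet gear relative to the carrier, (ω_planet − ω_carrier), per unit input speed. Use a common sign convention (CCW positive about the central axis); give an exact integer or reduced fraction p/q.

N_ring = 30 + 2·28 = 86
30(ω_s−ω_c) = −86(ω_r−ω_c),  ω_r=0, ω_s=1
30(1−ω_c) = −86(0−ω_c)  ⇒  116ω_c = 30  ⇒  ω_c = 15/58
sun–planet: 30·(1−15/58) = −28·(ω_p−ω_c)  ⇒  ω_p−ω_c = −(30/28)·(43/58) = -645/812

-645/812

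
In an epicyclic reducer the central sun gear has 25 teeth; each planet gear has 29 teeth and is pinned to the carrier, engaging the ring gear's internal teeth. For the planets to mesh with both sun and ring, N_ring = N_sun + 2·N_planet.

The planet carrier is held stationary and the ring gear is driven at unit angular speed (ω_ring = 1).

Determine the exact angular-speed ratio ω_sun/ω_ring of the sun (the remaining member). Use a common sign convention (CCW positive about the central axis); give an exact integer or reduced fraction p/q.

N_ring = 25 + 2·29 = 83
25(ω_s−ω_c) = −83(ω_r−ω_c),  ω_c=0, ω_r=1
ω_s = 0 − (83/25)(1−0) = -83/25
ω_s/ω_r = -83/25

-83/25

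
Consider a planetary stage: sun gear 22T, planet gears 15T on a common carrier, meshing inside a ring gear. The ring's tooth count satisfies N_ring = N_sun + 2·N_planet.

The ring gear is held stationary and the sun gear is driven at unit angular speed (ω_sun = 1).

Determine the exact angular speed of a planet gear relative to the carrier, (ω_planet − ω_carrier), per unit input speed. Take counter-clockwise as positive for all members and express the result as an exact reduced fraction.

N_ring = 22 + 2·15 = 52
22(ω_s−ω_c) = −52(ω_r−ω_c),  ω_r=0, ω_s=1
22(1−ω_c) = −52(0−ω_c)  ⇒  74ω_c = 22  ⇒  ω_c = 11/37
sun–planet: 22·(1−11/37) = −15·(ω_p−ω_c)  ⇒  ω_p−ω_c = −(22/15)·(26/37) = -572/555

-572/555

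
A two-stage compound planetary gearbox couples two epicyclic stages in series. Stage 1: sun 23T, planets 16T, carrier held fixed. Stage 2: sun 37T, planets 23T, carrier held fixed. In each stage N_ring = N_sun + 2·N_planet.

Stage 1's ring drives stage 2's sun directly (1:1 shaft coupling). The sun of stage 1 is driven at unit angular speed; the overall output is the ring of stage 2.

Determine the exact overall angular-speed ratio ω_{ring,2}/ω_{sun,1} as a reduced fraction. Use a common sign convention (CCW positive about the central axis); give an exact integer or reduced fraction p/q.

851/4565

Stage 1: N_ring = 23 + 2·16 = 55
Stage 1: 23(ω_s−ω_c) = −55(ω_r−ω_c),  ω_c=0, ω_s=1
Stage 1: ω_r = 0 − (23/55)(1−0) = -23/55
  ⇒ ω_r¹/ω_s¹ = -23/55
Stage 2: N_ring = 37 + 2·23 = 83
Stage 2: 37(ω_s−ω_c) = −83(ω_r−ω_c),  ω_c=0, ω_s=1
Stage 2: ω_r = 0 − (37/83)(1−0) = -37/83
  ⇒ ω_r²/ω_s² = -37/83
Coupling ω_s² = ω_r¹ ⇒ overall = -23/55 × -37/83 = 851/4565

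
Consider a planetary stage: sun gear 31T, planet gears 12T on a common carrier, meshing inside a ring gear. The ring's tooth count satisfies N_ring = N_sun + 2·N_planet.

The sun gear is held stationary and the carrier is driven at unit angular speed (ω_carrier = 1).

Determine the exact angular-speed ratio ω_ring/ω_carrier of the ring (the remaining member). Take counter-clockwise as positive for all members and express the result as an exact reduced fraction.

N_ring = 31 + 2·12 = 55
31(ω_s−ω_c) = −55(ω_r−ω_c),  ω_s=0, ω_c=1
ω_r = 1 − (31/55)(0−1) = 86/55
ω_r/ω_c = 86/55

86/55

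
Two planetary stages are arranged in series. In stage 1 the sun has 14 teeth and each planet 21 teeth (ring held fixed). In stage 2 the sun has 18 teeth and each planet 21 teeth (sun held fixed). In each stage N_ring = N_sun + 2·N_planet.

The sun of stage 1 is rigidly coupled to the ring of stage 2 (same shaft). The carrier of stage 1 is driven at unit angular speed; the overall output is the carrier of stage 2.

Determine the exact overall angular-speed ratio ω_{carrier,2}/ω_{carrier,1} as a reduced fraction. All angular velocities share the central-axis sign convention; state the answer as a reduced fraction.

Stage 1: N_ring = 14 + 2·21 = 56
Stage 1: 14(ω_s−ω_c) = −56(ω_r−ω_c),  ω_r=0, ω_c=1
Stage 1: ω_s = 1 − (56/14)(0−1) = 5
  ⇒ ω_s¹/ω_c¹ = 5
Stage 2: N_ring = 18 + 2·21 = 60
Stage 2: 18(ω_s−ω_c) = −60(ω_r−ω_c),  ω_s=0, ω_r=1
Stage 2: 18(0−ω_c) = −60(1−ω_c)  ⇒  78ω_c = 60  ⇒  ω_c = 10/13
  ⇒ ω_c²/ω_r² = 10/13
Coupling ω_r² = ω_s¹ ⇒ overall = 5 × 10/13 = 50/13

50/13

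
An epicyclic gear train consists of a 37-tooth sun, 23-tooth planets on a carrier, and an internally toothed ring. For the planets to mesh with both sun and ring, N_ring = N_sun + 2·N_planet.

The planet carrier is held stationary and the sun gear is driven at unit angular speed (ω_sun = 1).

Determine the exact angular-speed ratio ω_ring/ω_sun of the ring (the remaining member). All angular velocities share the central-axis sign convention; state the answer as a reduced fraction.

N_ring = 37 + 2·23 = 83
37(ω_s−ω_c) = −83(ω_r−ω_c),  ω_c=0, ω_s=1
ω_r = 0 − (37/83)(1−0) = -37/83
ω_r/ω_s = -37/83

-37/83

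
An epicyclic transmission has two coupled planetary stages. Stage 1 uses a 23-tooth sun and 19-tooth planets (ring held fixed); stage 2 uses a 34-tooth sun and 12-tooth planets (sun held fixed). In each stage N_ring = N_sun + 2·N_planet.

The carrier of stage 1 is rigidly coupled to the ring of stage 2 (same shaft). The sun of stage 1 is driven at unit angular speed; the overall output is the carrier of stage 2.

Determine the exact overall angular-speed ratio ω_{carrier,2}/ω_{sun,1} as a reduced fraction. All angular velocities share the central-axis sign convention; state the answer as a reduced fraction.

Stage 1: N_ring = 23 + 2·19 = 61
Stage 1: 23(ω_s−ω_c) = −61(ω_r−ω_c),  ω_r=0, ω_s=1
Stage 1: 23(1−ω_c) = −61(0−ω_c)  ⇒  84ω_c = 23  ⇒  ω_c = 23/84
  ⇒ ω_c¹/ω_s¹ = 23/84
Stage 2: N_ring = 34 + 2·12 = 58
Stage 2: 34(ω_s−ω_c) = −58(ω_r−ω_c),  ω_s=0, ω_r=1
Stage 2: 34(0−ω_c) = −58(1−ω_c)  ⇒  92ω_c = 58  ⇒  ω_c = 29/46
  ⇒ ω_c²/ω_r² = 29/46
Coupling ω_r² = ω_c¹ ⇒ overall = 23/84 × 29/46 = 29/168

29/168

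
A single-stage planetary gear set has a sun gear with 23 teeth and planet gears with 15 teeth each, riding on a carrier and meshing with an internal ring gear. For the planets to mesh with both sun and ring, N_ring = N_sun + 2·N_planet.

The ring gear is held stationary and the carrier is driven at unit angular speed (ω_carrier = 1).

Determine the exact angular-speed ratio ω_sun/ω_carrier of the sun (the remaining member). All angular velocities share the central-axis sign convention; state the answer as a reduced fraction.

N_ring = 23 + 2·15 = 53
23(ω_s−ω_c) = −53(ω_r−ω_c),  ω_r=0, ω_c=1
ω_s = 1 − (53/23)(0−1) = 76/23
ω_s/ω_c = 76/23

76/23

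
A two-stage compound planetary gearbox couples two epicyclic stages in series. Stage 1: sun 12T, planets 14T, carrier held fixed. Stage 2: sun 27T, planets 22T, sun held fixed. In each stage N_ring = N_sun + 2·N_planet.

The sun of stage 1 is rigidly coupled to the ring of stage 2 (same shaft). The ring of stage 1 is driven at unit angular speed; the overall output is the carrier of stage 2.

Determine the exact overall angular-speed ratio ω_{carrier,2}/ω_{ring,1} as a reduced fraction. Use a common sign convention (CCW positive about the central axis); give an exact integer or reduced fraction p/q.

Stage 1: N_ring = 12 + 2·14 = 40
Stage 1: 12(ω_s−ω_c) = −40(ω_r−ω_c),  ω_c=0, ω_r=1
Stage 1: ω_s = 0 − (40/12)(1−0) = -10/3
  ⇒ ω_s¹/ω_r¹ = -10/3
Stage 2: N_ring = 27 + 2·22 = 71
Stage 2: 27(ω_s−ω_c) = −71(ω_r−ω_c),  ω_s=0, ω_r=1
Stage 2: 27(0−ω_c) = −71(1−ω_c)  ⇒  98ω_c = 71  ⇒  ω_c = 71/98
  ⇒ ω_c²/ω_r² = 71/98
Coupling ω_r² = ω_s¹ ⇒ overall = -10/3 × 71/98 = -355/147

-355/147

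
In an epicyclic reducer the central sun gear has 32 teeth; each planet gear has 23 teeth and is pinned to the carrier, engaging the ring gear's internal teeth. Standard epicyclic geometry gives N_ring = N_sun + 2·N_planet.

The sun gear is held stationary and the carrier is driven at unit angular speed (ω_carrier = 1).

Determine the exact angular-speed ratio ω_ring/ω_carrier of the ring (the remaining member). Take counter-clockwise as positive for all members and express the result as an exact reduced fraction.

55/39

N_ring = 32 + 2·23 = 78
32(ω_s−ω_c) = −78(ω_r−ω_c),  ω_s=0, ω_c=1
ω_r = 1 − (32/78)(0−1) = 55/39
ω_r/ω_c = 55/39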